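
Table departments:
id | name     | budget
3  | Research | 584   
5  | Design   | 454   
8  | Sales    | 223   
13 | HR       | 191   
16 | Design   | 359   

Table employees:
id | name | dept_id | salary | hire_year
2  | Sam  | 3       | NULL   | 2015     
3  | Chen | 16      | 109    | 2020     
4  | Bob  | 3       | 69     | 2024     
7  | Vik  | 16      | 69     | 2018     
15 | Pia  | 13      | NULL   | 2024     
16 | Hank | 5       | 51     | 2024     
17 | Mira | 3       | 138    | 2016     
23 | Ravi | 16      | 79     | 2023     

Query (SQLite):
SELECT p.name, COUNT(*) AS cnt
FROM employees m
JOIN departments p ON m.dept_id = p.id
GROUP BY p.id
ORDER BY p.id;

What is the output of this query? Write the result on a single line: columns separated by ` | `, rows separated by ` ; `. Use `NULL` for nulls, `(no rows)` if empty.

Join each employees row to its departments via dept_id.
Group joined rows by departments.id; compute COUNT(*) per group.
  3: ids {2, 4, 17} → COUNT(*)=3
  5: ids {16} → COUNT(*)=1
  13: ids {15} → COUNT(*)=1
  16: ids {3, 7, 23} → COUNT(*)=3

Research | 3 ; Design | 1 ; HR | 1 ; Design | 3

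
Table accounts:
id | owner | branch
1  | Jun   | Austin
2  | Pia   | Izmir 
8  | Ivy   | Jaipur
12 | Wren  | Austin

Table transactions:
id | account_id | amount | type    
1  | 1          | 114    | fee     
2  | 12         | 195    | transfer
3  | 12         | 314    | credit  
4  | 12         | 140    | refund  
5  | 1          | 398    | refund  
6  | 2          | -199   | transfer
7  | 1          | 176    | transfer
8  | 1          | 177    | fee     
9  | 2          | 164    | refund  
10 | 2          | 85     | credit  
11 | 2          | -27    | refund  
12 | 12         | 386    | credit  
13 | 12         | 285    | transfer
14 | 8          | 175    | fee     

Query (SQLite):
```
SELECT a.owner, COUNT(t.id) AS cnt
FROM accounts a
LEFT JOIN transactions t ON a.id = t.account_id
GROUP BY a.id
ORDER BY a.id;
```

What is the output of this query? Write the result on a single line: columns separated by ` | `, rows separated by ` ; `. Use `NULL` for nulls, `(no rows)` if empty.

LEFT JOIN keeps every accounts row; unmatched ones get NULL for transactions columns.
Group by accounts.id and compute COUNT(t.id). COUNT(col) of an all-NULL group is 0.
  1: ids {1, 5, 7, 8} → COUNT(t.id)=4
  2: ids {6, 9, 10, 11} → COUNT(t.id)=4
  8: ids {14} → COUNT(t.id)=1
  12: ids {2, 3, 4, 12, 13} → COUNT(t.id)=5

Jun | 4 ; Pia | 4 ; Ivy | 1 ; Wren | 5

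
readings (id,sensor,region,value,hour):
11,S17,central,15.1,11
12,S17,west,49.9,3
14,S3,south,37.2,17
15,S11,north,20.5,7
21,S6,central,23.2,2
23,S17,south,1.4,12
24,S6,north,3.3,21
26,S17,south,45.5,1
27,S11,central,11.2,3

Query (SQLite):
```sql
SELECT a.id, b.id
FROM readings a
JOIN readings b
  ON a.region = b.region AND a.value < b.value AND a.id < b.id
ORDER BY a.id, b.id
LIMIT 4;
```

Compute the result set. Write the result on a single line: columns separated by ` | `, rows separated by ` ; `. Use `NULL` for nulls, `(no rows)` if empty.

11 | 21 ; 14 | 26 ; 23 | 26

Pairs (a,b) with same region, a.value < b.value, a.id < b.id.
region groups: central:{11,21,27} north:{15,24} south:{14,23,26} west:{12}
Ordered by (a.id, b.id); first 4.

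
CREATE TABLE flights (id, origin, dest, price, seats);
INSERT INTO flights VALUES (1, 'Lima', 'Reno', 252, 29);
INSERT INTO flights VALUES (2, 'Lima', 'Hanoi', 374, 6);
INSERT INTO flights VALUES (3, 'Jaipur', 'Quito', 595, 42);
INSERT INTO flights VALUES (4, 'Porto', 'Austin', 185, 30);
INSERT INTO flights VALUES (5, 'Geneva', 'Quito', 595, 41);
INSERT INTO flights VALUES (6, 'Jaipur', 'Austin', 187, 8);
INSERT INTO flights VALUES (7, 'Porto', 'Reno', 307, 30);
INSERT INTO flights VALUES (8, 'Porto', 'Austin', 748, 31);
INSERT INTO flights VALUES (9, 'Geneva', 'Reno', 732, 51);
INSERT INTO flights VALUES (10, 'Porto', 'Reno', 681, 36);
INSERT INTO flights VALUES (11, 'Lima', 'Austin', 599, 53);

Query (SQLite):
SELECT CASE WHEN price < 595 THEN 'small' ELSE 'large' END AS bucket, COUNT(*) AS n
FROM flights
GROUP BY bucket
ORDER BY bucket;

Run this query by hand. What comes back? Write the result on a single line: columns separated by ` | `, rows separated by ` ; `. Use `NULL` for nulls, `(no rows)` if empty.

large | 6 ; small | 5

Bucket rows by price < 595 → 'small' else 'large'; count each bucket.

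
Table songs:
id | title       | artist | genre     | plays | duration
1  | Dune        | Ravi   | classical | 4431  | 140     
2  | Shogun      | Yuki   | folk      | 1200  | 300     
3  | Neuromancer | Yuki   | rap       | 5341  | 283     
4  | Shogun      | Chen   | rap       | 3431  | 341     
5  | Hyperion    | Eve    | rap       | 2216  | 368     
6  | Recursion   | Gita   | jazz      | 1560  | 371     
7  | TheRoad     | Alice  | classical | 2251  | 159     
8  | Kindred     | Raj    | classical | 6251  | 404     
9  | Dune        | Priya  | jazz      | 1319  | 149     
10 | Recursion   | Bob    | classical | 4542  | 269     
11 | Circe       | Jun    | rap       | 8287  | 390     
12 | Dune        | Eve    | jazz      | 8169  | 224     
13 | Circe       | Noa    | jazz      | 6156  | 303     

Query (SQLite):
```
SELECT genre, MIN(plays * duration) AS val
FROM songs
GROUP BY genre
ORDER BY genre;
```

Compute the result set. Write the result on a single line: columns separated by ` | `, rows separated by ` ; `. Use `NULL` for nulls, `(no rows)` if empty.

classical | 357909 ; folk | 360000 ; jazz | 196531 ; rap | 815488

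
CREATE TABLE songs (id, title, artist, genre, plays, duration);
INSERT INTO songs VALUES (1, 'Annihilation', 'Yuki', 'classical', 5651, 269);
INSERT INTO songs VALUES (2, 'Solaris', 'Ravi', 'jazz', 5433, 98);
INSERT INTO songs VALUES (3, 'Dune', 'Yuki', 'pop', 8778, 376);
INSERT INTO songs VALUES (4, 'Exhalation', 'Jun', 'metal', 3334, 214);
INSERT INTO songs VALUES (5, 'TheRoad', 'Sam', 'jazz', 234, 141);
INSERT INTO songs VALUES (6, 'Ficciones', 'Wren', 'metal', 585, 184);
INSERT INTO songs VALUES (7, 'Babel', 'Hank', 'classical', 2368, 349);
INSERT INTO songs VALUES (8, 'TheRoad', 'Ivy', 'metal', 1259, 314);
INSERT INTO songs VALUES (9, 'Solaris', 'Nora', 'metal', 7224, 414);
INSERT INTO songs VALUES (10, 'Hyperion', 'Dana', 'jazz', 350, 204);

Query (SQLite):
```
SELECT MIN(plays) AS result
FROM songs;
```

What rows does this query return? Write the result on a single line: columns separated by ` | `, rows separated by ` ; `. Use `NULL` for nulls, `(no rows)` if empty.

234

All plays values: [5651, 5433, 8778, 3334, 234, 585, 2368, 1259, 7224, 350].
MIN of non-NULL values = 234.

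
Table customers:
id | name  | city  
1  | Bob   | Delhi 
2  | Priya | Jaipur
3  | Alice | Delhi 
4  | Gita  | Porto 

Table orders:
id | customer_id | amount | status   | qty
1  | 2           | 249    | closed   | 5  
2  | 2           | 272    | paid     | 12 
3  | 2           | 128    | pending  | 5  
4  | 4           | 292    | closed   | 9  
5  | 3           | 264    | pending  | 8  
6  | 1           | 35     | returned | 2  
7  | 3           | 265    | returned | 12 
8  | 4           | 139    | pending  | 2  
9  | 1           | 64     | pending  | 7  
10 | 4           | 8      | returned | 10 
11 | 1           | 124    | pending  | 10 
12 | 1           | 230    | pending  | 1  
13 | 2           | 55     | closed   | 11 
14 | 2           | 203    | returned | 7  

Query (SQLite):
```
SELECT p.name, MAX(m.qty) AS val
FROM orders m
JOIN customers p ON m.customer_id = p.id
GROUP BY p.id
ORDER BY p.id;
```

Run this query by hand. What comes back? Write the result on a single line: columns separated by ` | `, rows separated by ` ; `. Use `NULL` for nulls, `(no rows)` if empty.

Join each orders row to its customers via customer_id.
Group joined rows by customers.id; compute MAX(m.qty) per group.
  1: ids {6, 9, 11, 12} → MAX(m.qty)=10
  2: ids {1, 2, 3, 13, 14} → MAX(m.qty)=12
  3: ids {5, 7} → MAX(m.qty)=12
  4: ids {4, 8, 10} → MAX(m.qty)=10

Bob | 10 ; Priya | 12 ; Alice | 12 ; Gita | 10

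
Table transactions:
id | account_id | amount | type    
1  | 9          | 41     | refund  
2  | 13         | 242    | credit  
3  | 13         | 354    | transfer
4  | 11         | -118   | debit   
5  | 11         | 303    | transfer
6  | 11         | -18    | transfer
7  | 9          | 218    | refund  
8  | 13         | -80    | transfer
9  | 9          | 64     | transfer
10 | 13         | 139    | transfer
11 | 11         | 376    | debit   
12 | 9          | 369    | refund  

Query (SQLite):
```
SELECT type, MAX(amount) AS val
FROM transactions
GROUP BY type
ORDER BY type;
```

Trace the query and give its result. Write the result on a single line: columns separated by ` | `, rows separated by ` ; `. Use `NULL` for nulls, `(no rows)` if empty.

credit | 242 ; debit | 376 ; refund | 369 ; transfer | 354

Partition transactions by type; compute MAX(amount) within each group.
  credit: ids {2} → MAX(amount)=242
  debit: ids {4, 11} → MAX(amount)=376
  refund: ids {1, 7, 12} → MAX(amount)=369
  transfer: ids {3, 5, 6, 8, 9, 10} → MAX(amount)=354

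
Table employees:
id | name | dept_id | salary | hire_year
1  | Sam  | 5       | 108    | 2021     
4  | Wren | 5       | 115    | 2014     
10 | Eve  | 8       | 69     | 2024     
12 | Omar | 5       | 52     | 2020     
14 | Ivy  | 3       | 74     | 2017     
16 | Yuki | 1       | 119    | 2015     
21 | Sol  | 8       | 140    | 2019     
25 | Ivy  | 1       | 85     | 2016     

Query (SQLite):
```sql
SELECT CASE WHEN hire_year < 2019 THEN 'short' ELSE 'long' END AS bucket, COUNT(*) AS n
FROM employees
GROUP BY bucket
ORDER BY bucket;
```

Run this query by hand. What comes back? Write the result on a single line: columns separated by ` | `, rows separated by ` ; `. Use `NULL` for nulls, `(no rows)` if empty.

long | 4 ; short | 4

Bucket rows by hire_year < 2019 → 'short' else 'long'; count each bucket.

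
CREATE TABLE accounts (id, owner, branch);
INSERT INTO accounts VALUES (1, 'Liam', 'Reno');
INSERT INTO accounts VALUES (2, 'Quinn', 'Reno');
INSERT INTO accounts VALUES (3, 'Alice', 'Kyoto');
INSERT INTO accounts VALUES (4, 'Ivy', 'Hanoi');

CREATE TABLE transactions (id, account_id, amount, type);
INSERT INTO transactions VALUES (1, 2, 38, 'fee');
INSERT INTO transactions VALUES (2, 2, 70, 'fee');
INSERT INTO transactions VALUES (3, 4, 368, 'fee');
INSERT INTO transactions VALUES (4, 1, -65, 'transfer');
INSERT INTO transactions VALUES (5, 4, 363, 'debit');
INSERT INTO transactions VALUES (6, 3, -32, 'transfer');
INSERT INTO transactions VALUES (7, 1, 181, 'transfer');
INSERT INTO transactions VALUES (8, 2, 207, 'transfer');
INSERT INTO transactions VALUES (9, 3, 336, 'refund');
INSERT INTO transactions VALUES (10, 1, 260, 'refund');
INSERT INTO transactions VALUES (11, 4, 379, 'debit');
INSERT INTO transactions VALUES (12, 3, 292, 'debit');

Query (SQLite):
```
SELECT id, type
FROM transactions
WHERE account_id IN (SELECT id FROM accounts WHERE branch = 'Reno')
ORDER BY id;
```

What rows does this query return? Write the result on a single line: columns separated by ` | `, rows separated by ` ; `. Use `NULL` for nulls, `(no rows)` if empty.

1 | fee ; 2 | fee ; 4 | transfer ; 7 | transfer ; 8 | transfer ; 10 | refund

Inner query: accounts.id where branch = 'Reno'.
Outer: keep transactions rows whose account_id is in that set.
Inner query → {1, 2}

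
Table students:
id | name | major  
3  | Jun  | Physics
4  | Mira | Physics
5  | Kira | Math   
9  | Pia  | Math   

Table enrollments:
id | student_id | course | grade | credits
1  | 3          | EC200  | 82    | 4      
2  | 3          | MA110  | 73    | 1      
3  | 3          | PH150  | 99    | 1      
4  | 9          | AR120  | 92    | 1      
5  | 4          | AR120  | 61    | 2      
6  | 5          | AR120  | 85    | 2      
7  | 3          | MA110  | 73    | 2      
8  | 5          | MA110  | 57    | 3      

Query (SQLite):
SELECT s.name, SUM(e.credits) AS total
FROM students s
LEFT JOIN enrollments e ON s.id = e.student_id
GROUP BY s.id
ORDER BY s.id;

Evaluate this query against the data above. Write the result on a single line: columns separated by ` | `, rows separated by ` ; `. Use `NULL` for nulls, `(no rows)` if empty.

Jun | 8 ; Mira | 2 ; Kira | 5 ; Pia | 1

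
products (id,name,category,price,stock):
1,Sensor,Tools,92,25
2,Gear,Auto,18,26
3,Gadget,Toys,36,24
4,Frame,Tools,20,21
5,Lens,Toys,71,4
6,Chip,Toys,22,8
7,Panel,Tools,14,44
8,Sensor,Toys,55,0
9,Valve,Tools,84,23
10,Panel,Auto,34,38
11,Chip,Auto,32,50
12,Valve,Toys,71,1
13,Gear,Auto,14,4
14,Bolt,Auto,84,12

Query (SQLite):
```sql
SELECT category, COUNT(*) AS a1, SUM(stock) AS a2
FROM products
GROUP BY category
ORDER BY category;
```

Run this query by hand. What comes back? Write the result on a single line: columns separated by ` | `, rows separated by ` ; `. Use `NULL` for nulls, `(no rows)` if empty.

Group products by category.
Per group compute: COUNT(*), SUM(stock).
  Auto: ids {2, 10, 11, 13, 14} → COUNT(*)=5, SUM(stock)=130
  Tools: ids {1, 4, 7, 9} → COUNT(*)=4, SUM(stock)=113
  Toys: ids {3, 5, 6, 8, 12} → COUNT(*)=5, SUM(stock)=37

Auto | 5 | 130 ; Tools | 4 | 113 ; Toys | 5 | 37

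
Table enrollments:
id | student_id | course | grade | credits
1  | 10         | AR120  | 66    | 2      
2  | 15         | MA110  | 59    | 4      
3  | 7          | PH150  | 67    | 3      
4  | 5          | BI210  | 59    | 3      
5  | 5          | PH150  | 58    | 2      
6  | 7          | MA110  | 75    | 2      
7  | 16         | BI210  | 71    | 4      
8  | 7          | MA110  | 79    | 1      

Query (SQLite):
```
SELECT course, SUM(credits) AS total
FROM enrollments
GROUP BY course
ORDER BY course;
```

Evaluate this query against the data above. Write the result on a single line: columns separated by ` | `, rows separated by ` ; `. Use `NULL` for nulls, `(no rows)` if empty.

Partition enrollments by course; compute SUM(credits) within each group.
  AR120: ids {1} → SUM(credits)=2
  BI210: ids {4, 7} → SUM(credits)=7
  MA110: ids {2, 6, 8} → SUM(credits)=7
  PH150: ids {3, 5} → SUM(credits)=5

AR120 | 2 ; BI210 | 7 ; MA110 | 7 ; PH150 | 5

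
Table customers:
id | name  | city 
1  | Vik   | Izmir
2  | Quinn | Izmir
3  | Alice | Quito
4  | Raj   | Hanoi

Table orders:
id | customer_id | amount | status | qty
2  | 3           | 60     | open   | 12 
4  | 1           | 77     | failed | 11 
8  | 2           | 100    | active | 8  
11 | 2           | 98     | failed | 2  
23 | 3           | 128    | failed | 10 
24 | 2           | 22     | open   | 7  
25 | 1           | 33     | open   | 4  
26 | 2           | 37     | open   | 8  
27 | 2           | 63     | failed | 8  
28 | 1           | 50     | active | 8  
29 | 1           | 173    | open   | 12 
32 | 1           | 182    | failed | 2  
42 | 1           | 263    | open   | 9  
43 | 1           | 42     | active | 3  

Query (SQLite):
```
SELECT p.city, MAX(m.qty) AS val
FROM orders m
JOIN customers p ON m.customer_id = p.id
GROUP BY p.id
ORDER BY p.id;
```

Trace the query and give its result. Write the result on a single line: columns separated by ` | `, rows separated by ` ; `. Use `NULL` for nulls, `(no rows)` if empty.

Izmir | 12 ; Izmir | 8 ; Quito | 12

Join each orders row to its customers via customer_id.
Group joined rows by customers.id; compute MAX(m.qty) per group.
  1: ids {4, 25, 28, 29, 32, 42, 43} → MAX(m.qty)=12
  2: ids {8, 11, 24, 26, 27} → MAX(m.qty)=8
  3: ids {2, 23} → MAX(m.qty)=12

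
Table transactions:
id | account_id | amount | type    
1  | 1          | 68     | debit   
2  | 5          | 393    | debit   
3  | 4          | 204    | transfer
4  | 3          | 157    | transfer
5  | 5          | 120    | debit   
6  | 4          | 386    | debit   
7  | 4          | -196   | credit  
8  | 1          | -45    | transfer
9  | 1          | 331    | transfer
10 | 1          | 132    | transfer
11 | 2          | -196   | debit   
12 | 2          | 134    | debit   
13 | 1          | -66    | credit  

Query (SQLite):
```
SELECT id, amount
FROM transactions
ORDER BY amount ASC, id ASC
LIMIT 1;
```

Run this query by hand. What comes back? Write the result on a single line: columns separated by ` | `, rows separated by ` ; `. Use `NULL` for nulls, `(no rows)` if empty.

Sort by amount asc, tiebreak id asc: (-196, id=7), (-196, id=11), (-66, id=13), (-45, id=8) …. Take first 1.

7 | -196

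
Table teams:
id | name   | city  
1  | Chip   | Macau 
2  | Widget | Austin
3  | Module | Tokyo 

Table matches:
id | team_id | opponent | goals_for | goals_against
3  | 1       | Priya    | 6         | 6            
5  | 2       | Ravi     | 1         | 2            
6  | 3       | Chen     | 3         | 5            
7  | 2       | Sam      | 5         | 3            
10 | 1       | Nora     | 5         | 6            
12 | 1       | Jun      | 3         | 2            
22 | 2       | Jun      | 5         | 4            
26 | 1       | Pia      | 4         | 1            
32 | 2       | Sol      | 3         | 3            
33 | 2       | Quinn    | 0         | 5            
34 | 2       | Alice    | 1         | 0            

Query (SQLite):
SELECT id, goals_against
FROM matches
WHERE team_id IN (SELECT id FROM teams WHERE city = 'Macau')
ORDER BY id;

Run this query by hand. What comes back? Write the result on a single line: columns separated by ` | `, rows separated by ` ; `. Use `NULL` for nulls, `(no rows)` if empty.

3 | 6 ; 10 | 6 ; 12 | 2 ; 26 | 1

Inner query: teams.id where city = 'Macau'.
Outer: keep matches rows whose team_id is in that set.
Inner query → {1}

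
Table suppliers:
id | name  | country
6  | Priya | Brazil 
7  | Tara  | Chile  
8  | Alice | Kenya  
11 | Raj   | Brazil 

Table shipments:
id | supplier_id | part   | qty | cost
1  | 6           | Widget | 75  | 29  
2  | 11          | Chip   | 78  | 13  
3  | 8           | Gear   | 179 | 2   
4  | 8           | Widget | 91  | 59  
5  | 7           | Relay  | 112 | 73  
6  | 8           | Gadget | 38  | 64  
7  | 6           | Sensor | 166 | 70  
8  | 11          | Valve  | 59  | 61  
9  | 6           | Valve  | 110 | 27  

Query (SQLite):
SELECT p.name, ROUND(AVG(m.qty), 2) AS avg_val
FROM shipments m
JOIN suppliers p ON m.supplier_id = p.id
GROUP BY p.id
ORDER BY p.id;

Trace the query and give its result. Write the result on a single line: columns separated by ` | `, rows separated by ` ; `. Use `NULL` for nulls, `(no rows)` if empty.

Priya | 117 ; Tara | 112 ; Alice | 102.67 ; Raj | 68.5

Join each shipments row to its suppliers via supplier_id.
Group joined rows by suppliers.id; compute ROUND(AVG(m.qty), 2) per group.
  6: ids {1, 7, 9} → ROUND(AVG(m.qty), 2)=117
  7: ids {5} → ROUND(AVG(m.qty), 2)=112
  8: ids {3, 4, 6} → ROUND(AVG(m.qty), 2)=102.67
  11: ids {2, 8} → ROUND(AVG(m.qty), 2)=68.5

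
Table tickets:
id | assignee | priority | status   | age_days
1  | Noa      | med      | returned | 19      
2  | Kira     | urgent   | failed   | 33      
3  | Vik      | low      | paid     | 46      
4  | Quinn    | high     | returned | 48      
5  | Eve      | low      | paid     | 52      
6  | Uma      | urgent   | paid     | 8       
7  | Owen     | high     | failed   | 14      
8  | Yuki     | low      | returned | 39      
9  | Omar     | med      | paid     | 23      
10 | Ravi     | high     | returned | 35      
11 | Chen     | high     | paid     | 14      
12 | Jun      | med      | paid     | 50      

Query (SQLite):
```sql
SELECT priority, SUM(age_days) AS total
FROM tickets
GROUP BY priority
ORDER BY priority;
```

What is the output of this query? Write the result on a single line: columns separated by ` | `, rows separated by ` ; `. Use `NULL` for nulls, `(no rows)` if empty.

high | 111 ; low | 137 ; med | 92 ; urgent | 41

Partition tickets by priority; compute SUM(age_days) within each group.
  high: ids {4, 7, 10, 11} → SUM(age_days)=111
  low: ids {3, 5, 8} → SUM(age_days)=137
  med: ids {1, 9, 12} → SUM(age_days)=92
  urgent: ids {2, 6} → SUM(age_days)=41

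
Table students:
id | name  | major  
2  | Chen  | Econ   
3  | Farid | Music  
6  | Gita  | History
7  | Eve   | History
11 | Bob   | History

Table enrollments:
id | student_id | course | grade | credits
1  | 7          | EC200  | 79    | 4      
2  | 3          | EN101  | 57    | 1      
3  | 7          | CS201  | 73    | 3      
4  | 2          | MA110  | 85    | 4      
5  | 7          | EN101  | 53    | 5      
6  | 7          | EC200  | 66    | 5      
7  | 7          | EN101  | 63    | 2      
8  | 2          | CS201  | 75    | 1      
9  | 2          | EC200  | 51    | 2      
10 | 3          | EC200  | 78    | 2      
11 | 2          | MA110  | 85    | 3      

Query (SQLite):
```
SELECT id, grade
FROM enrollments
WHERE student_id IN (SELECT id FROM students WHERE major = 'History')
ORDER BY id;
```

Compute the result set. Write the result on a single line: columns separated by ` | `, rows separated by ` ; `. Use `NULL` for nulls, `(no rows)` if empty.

1 | 79 ; 3 | 73 ; 5 | 53 ; 6 | 66 ; 7 | 63

Inner query: students.id where major = 'History'.
Outer: keep enrollments rows whose student_id is in that set.
Inner query → {6, 7, 11}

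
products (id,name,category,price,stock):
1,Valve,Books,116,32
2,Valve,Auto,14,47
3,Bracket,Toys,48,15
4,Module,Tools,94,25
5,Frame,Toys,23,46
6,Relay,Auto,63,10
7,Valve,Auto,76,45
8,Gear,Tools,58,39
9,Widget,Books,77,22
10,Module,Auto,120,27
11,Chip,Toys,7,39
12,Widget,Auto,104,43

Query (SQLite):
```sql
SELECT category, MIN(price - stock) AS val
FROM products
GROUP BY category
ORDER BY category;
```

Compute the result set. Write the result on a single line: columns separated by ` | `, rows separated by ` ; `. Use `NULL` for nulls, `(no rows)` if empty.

For each row compute price - stock.
Group by category; take MIN of the expression per group.
  Auto: ids {2, 6, 7, 10, 12} → MIN(price - stock)=-33
  Books: ids {1, 9} → MIN(price - stock)=55
  Tools: ids {4, 8} → MIN(price - stock)=19
  Toys: ids {3, 5, 11} → MIN(price - stock)=-32

Auto | -33 ; Books | 55 ; Tools | 19 ; Toys | -32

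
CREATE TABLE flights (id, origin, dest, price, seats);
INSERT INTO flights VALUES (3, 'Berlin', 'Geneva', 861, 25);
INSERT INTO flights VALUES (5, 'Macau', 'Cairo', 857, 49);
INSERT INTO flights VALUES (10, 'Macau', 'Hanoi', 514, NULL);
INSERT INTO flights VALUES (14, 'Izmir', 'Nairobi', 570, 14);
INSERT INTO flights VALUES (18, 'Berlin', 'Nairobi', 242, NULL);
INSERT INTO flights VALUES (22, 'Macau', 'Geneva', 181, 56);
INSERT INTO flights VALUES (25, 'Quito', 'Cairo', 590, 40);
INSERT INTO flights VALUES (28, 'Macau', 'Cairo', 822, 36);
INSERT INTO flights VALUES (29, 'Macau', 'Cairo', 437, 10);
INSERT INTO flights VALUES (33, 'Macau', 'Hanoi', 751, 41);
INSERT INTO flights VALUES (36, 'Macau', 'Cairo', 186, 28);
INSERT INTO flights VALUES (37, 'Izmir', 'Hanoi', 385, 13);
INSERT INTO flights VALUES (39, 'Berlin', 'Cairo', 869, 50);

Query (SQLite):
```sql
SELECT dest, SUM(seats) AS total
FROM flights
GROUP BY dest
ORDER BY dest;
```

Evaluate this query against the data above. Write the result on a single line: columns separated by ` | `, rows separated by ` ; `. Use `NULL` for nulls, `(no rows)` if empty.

Cairo | 213 ; Geneva | 81 ; Hanoi | 54 ; Nairobi | 14

Partition flights by dest; compute SUM(seats) within each group.
  Cairo: ids {5, 25, 28, 29, 36, 39} → SUM(seats)=213
  Geneva: ids {3, 22} → SUM(seats)=81
  Hanoi: ids {10, 33, 37} → SUM(seats)=54
  Nairobi: ids {14, 18} → SUM(seats)=14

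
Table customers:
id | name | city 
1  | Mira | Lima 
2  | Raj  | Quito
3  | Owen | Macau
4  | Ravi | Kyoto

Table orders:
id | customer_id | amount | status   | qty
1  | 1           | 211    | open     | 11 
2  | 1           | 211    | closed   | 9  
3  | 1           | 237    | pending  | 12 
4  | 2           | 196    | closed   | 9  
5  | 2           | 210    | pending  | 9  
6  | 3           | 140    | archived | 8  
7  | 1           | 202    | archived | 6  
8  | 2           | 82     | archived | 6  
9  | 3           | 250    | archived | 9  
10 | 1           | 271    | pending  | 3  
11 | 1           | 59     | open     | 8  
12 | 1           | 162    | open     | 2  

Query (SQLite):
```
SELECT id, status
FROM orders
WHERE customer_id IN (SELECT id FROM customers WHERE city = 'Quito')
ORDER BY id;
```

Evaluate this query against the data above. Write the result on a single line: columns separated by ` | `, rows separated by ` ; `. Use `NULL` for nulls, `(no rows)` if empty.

4 | closed ; 5 | pending ; 8 | archived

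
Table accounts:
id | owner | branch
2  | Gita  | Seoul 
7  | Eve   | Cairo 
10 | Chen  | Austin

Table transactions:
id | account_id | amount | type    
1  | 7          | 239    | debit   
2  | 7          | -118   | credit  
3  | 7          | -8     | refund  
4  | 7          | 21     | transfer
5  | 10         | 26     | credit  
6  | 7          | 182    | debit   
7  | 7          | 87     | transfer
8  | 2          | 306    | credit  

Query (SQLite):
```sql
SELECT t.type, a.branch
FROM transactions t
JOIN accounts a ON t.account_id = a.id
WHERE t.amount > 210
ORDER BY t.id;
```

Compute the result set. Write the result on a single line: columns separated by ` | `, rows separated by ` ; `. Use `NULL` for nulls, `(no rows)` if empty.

Each transactions row matches the accounts row where account_id = accounts.id.
Then keep rows with t.amount > 210.

debit | Cairo ; credit | Seoul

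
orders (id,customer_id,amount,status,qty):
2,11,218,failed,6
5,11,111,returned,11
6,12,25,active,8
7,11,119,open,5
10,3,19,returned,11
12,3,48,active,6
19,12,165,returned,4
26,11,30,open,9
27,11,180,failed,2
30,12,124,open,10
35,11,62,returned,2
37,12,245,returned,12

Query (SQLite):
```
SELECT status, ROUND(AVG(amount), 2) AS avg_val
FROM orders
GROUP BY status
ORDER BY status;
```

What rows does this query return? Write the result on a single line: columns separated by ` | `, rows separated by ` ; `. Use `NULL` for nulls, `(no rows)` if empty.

Partition orders by status; compute ROUND(AVG(amount), 2) within each group.
  active: ids {6, 12} → ROUND(AVG(amount), 2)=36.5
  failed: ids {2, 27} → ROUND(AVG(amount), 2)=199
  open: ids {7, 26, 30} → ROUND(AVG(amount), 2)=91
  returned: ids {5, 10, 19, 35, 37} → ROUND(AVG(amount), 2)=120.4

active | 36.5 ; failed | 199 ; open | 91 ; returned | 120.4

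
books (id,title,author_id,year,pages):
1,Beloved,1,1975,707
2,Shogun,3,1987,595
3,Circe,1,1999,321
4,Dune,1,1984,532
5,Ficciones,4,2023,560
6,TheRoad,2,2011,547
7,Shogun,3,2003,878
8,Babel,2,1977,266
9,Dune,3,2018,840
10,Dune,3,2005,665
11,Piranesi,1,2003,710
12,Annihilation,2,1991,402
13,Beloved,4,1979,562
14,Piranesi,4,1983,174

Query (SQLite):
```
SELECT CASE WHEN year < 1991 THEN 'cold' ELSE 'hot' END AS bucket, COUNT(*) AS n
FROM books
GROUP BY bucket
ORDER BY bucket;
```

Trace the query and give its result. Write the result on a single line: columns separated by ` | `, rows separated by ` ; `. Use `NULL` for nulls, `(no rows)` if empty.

cold | 6 ; hot | 8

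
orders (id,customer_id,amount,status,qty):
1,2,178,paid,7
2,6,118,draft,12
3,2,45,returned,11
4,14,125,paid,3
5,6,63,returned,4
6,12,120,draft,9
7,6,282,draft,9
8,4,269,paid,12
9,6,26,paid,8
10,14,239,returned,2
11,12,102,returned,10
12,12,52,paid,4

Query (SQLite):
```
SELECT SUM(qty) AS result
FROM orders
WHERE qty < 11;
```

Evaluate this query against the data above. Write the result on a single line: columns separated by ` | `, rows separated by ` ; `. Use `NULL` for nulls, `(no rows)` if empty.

Rows where qty < 11 → qty values: [7, 3, 4, 9, 9, 8, 2, 10, 4].
SUM of non-NULL values = 56.

56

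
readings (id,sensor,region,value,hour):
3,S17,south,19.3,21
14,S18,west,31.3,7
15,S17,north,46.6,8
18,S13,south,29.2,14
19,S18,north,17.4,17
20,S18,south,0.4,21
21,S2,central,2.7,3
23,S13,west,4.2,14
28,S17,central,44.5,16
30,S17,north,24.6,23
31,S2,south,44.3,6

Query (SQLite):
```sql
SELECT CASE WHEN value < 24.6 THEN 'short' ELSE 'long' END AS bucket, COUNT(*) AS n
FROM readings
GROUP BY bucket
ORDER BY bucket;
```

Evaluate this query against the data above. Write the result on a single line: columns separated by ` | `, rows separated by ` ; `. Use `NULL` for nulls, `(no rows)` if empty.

Bucket rows by value < 24.6 → 'short' else 'long'; count each bucket.

long | 6 ; short | 5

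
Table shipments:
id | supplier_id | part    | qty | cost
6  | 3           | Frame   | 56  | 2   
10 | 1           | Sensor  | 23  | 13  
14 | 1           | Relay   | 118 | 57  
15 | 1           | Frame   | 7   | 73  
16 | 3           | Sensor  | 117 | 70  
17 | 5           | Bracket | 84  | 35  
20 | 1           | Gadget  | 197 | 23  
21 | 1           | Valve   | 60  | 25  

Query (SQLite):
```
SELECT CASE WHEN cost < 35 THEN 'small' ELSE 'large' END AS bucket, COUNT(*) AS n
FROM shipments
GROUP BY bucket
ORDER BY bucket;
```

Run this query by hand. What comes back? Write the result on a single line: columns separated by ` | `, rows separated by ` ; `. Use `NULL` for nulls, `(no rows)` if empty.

large | 4 ; small | 4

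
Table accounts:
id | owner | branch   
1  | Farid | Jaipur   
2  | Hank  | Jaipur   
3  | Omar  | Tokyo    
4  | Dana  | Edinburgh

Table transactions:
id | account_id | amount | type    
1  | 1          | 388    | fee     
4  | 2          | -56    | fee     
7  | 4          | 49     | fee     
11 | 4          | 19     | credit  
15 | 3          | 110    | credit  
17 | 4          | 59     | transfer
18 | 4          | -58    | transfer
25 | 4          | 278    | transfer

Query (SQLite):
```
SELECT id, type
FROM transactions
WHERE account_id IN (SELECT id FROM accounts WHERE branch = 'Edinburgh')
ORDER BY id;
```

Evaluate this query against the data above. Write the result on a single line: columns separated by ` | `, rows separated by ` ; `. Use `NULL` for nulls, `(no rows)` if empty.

Inner query: accounts.id where branch = 'Edinburgh'.
Outer: keep transactions rows whose account_id is in that set.
Inner query → {4}

7 | fee ; 11 | credit ; 17 | transfer ; 18 | transfer ; 25 | transfer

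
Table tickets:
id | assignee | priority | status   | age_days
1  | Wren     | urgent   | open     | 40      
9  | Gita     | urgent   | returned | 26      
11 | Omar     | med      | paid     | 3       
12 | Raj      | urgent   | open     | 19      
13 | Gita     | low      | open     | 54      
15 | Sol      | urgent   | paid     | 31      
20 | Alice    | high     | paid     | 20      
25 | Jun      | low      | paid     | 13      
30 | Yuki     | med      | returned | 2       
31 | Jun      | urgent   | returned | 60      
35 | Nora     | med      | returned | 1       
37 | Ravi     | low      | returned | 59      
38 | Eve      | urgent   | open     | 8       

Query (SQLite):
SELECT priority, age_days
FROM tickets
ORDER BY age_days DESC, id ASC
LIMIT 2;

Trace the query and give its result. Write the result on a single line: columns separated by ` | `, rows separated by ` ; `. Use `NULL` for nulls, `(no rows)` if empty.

Sort by age_days desc, tiebreak id asc: (60, id=31), (59, id=37), (54, id=13), (40, id=1), (31, id=15) …. Take first 2.

urgent | 60 ; low | 59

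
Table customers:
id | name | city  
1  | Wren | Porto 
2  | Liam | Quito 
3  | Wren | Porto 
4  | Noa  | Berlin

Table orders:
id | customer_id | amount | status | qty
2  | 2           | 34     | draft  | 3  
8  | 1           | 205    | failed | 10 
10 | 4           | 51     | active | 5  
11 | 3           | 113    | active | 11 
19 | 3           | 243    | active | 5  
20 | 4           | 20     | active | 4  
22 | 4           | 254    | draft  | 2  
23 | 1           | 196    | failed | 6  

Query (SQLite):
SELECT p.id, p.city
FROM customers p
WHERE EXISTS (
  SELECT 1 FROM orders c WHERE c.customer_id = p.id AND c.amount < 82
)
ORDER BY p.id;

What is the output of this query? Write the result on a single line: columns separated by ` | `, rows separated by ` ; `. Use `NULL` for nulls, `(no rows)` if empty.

For each customers row, check whether any orders with matching customer_id has amount < 82.
Keep rows where that is true.

2 | Quito ; 4 | Berlin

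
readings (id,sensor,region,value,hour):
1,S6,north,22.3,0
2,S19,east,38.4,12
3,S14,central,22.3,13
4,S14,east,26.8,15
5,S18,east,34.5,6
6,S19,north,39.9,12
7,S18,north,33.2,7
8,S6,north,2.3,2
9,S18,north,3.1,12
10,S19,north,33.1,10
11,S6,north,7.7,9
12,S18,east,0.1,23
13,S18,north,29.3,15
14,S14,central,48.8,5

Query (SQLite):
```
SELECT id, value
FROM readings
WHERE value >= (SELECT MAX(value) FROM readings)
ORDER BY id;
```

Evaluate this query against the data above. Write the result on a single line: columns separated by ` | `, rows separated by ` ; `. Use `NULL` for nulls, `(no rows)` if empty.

14 | 48.8

Scalar subquery: MAX(value) over all readings rows = 48.8.
Keep rows where value >= that value.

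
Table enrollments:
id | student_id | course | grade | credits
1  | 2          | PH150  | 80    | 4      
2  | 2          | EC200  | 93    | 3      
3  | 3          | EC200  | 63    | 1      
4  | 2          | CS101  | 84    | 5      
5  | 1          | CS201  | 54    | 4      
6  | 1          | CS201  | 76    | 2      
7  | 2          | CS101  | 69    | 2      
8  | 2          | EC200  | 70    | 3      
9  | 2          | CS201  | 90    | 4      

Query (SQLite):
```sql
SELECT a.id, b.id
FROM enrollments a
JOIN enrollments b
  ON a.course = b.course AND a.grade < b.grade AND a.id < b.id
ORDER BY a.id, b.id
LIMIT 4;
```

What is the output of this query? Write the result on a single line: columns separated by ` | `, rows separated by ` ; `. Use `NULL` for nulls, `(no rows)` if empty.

3 | 8 ; 5 | 6 ; 5 | 9 ; 6 | 9

Pairs (a,b) with same course, a.grade < b.grade, a.id < b.id.
course groups: CS101:{4,7} CS201:{5,6,9} EC200:{2,3,8} PH150:{1}
Ordered by (a.id, b.id); first 4.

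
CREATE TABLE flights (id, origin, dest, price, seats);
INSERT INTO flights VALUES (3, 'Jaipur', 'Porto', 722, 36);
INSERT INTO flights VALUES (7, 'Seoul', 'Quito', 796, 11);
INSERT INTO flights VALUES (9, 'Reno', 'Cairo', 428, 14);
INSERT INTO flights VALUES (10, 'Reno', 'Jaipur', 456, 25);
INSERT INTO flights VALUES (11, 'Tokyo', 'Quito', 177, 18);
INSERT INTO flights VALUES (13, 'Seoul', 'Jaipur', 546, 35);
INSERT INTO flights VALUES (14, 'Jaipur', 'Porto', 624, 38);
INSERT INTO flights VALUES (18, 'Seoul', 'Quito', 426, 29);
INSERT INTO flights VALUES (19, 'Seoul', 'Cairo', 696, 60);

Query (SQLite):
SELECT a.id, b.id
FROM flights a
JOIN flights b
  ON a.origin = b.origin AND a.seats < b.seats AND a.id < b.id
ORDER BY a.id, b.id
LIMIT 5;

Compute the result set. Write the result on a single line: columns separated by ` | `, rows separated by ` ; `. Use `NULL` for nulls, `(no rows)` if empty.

Pairs (a,b) with same origin, a.seats < b.seats, a.id < b.id.
origin groups: Jaipur:{3,14} Reno:{9,10} Seoul:{7,13,18,19} Tokyo:{11}
Ordered by (a.id, b.id); first 5.

3 | 14 ; 7 | 13 ; 7 | 18 ; 7 | 19 ; 9 | 10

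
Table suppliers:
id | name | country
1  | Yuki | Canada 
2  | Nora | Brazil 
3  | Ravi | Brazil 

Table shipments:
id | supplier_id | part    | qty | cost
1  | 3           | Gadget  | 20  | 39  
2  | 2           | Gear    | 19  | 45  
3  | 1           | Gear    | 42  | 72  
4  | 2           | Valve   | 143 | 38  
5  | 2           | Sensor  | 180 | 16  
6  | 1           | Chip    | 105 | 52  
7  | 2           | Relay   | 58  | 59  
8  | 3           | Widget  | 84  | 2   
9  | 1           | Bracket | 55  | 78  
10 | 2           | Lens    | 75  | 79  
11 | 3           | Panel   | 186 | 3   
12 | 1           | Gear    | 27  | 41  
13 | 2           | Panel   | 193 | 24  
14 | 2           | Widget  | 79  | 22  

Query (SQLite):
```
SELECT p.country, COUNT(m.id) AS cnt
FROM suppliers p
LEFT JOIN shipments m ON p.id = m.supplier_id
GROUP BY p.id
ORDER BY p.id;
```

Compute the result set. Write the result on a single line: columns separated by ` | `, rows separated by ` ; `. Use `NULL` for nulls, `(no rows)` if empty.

Canada | 4 ; Brazil | 7 ; Brazil | 3

LEFT JOIN keeps every suppliers row; unmatched ones get NULL for shipments columns.
Group by suppliers.id and compute COUNT(m.id). COUNT(col) of an all-NULL group is 0.
  1: ids {3, 6, 9, 12} → COUNT(m.id)=4
  2: ids {2, 4, 5, 7, 10, 13, 14} → COUNT(m.id)=7
  3: ids {1, 8, 11} → COUNT(m.id)=3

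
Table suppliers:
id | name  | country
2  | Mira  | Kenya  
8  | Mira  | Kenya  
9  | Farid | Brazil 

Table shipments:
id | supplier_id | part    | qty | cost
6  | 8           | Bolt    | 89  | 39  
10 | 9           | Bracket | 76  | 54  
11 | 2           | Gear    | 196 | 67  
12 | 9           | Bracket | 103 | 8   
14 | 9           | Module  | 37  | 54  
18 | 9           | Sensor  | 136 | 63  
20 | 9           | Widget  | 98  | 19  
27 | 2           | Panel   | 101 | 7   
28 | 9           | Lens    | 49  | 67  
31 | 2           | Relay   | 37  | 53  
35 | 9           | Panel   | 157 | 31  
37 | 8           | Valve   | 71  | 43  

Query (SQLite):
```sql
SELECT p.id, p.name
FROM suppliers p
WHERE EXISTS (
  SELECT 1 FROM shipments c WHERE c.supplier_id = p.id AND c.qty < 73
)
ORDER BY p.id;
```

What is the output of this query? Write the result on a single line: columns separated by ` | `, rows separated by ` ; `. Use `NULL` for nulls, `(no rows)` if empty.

2 | Mira ; 8 | Mira ; 9 | Farid

For each suppliers row, check whether any shipments with matching supplier_id has qty < 73.
Keep rows where that is true.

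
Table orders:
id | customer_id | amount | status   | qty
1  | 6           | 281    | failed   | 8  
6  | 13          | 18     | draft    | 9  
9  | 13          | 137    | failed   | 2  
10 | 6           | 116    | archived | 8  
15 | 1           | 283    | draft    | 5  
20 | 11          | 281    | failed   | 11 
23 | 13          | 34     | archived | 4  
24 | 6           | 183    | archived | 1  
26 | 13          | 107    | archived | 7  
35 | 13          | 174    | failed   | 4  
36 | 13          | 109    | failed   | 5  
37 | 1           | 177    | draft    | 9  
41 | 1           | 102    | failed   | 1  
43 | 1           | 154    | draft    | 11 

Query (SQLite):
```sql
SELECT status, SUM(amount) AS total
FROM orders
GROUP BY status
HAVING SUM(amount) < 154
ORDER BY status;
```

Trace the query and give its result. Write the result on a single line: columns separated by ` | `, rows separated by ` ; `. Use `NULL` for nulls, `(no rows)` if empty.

(no rows)

Partition orders by status; compute SUM(amount) within each group.
HAVING: keep groups where SUM(amount) < 154.
  archived: ids {10, 23, 24, 26} → SUM(amount)=440
  draft: ids {6, 15, 37, 43} → SUM(amount)=632
  failed: ids {1, 9, 20, 35, 36, 41} → SUM(amount)=1084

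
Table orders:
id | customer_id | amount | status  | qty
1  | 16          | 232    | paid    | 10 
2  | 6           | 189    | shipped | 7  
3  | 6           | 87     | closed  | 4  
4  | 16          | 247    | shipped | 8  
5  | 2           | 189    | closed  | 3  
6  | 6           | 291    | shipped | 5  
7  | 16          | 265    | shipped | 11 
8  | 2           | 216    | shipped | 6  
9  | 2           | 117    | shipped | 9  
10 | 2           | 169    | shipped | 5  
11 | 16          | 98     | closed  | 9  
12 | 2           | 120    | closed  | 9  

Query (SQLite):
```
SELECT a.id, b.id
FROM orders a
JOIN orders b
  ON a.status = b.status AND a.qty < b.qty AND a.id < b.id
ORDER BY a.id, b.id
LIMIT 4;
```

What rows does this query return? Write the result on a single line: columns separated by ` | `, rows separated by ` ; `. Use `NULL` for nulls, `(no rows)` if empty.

2 | 4 ; 2 | 7 ; 2 | 9 ; 3 | 11

Pairs (a,b) with same status, a.qty < b.qty, a.id < b.id.
status groups: closed:{3,5,11,12} paid:{1} shipped:{2,4,6,7,8,9,10}
Ordered by (a.id, b.id); first 4.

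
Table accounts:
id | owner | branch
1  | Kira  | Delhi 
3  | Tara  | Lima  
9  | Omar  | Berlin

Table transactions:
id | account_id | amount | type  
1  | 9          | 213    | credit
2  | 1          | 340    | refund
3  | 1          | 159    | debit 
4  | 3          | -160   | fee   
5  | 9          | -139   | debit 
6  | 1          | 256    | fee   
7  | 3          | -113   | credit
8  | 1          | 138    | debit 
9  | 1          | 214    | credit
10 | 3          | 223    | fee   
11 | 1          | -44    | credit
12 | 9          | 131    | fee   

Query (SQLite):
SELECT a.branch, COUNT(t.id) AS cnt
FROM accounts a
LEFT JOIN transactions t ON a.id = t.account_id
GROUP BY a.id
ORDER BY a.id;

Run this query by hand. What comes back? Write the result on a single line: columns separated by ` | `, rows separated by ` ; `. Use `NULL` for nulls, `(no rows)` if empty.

Delhi | 6 ; Lima | 3 ; Berlin | 3

LEFT JOIN keeps every accounts row; unmatched ones get NULL for transactions columns.
Group by accounts.id and compute COUNT(t.id). COUNT(col) of an all-NULL group is 0.
  1: ids {2, 3, 6, 8, 9, 11} → COUNT(t.id)=6
  3: ids {4, 7, 10} → COUNT(t.id)=3
  9: ids {1, 5, 12} → COUNT(t.id)=3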